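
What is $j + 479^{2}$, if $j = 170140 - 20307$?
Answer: $379274$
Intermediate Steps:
$j = 149833$ ($j = 170140 - 20307 = 149833$)
$j + 479^{2} = 149833 + 479^{2} = 149833 + 229441 = 379274$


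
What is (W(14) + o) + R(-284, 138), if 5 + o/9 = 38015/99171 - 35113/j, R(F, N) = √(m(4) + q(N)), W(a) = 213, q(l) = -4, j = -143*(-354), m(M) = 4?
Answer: 2362903729/14302662 ≈ 165.21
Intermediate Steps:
j = 50622
R(F, N) = 0 (R(F, N) = √(4 - 4) = √0 = 0)
o = -683563277/14302662 (o = -45 + 9*(38015/99171 - 35113/50622) = -45 + 9*(38015*(1/99171) - 35113*1/50622) = -45 + 9*(38015/99171 - 2701/3894) = -45 + 9*(-39943487/128723958) = -45 - 39943487/14302662 = -683563277/14302662 ≈ -47.793)
(W(14) + o) + R(-284, 138) = (213 - 683563277/14302662) + 0 = 2362903729/14302662 + 0 = 2362903729/14302662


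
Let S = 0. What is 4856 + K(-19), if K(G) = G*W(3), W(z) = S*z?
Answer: 4856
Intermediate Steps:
W(z) = 0 (W(z) = 0*z = 0)
K(G) = 0 (K(G) = G*0 = 0)
4856 + K(-19) = 4856 + 0 = 4856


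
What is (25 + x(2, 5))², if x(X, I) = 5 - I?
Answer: 625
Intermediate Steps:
(25 + x(2, 5))² = (25 + (5 - 1*5))² = (25 + (5 - 5))² = (25 + 0)² = 25² = 625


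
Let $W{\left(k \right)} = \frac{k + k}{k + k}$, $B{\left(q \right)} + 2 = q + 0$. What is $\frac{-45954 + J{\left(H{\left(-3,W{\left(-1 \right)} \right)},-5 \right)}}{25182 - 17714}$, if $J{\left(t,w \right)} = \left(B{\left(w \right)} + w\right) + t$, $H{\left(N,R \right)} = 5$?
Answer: $- \frac{45961}{7468} \approx -6.1544$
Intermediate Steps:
$B{\left(q \right)} = -2 + q$ ($B{\left(q \right)} = -2 + \left(q + 0\right) = -2 + q$)
$W{\left(k \right)} = 1$ ($W{\left(k \right)} = \frac{2 k}{2 k} = 2 k \frac{1}{2 k} = 1$)
$J{\left(t,w \right)} = -2 + t + 2 w$ ($J{\left(t,w \right)} = \left(\left(-2 + w\right) + w\right) + t = \left(-2 + 2 w\right) + t = -2 + t + 2 w$)
$\frac{-45954 + J{\left(H{\left(-3,W{\left(-1 \right)} \right)},-5 \right)}}{25182 - 17714} = \frac{-45954 + \left(-2 + 5 + 2 \left(-5\right)\right)}{25182 - 17714} = \frac{-45954 - 7}{7468} = \left(-45954 - 7\right) \frac{1}{7468} = \left(-45961\right) \frac{1}{7468} = - \frac{45961}{7468}$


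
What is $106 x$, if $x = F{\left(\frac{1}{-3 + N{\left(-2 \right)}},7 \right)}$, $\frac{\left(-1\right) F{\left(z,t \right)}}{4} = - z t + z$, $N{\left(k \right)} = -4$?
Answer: $- \frac{2544}{7} \approx -363.43$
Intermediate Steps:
$F{\left(z,t \right)} = - 4 z + 4 t z$ ($F{\left(z,t \right)} = - 4 \left(- z t + z\right) = - 4 \left(- t z + z\right) = - 4 \left(z - t z\right) = - 4 z + 4 t z$)
$x = - \frac{24}{7}$ ($x = \frac{4 \left(-1 + 7\right)}{-3 - 4} = 4 \frac{1}{-7} \cdot 6 = 4 \left(- \frac{1}{7}\right) 6 = - \frac{24}{7} \approx -3.4286$)
$106 x = 106 \left(- \frac{24}{7}\right) = - \frac{2544}{7}$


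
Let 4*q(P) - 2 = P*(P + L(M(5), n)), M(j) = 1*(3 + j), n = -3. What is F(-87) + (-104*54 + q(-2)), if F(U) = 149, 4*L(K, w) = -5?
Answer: -43719/8 ≈ -5464.9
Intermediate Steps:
M(j) = 3 + j
L(K, w) = -5/4 (L(K, w) = (1/4)*(-5) = -5/4)
q(P) = 1/2 + P*(-5/4 + P)/4 (q(P) = 1/2 + (P*(P - 5/4))/4 = 1/2 + (P*(-5/4 + P))/4 = 1/2 + P*(-5/4 + P)/4)
F(-87) + (-104*54 + q(-2)) = 149 + (-104*54 + (1/2 - 5/16*(-2) + (1/4)*(-2)**2)) = 149 + (-5616 + (1/2 + 5/8 + (1/4)*4)) = 149 + (-5616 + (1/2 + 5/8 + 1)) = 149 + (-5616 + 17/8) = 149 - 44911/8 = -43719/8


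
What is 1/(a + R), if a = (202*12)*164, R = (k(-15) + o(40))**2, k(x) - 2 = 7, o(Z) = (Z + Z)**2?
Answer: 1/41472817 ≈ 2.4112e-8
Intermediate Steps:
o(Z) = 4*Z**2 (o(Z) = (2*Z)**2 = 4*Z**2)
k(x) = 9 (k(x) = 2 + 7 = 9)
R = 41075281 (R = (9 + 4*40**2)**2 = (9 + 4*1600)**2 = (9 + 6400)**2 = 6409**2 = 41075281)
a = 397536 (a = 2424*164 = 397536)
1/(a + R) = 1/(397536 + 41075281) = 1/41472817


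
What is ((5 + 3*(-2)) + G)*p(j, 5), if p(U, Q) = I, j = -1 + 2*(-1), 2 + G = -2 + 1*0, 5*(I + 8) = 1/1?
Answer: 39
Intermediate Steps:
I = -39/5 (I = -8 + (1/5)/1 = -8 + (1/5)*1 = -8 + 1/5 = -39/5 ≈ -7.8000)
G = -4 (G = -2 + (-2 + 1*0) = -2 + (-2 + 0) = -2 - 2 = -4)
j = -3 (j = -1 - 2 = -3)
p(U, Q) = -39/5
((5 + 3*(-2)) + G)*p(j, 5) = ((5 + 3*(-2)) - 4)*(-39/5) = ((5 - 6) - 4)*(-39/5) = (-1 - 4)*(-39/5) = -5*(-39/5) = 39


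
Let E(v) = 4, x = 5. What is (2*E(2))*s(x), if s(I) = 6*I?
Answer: 240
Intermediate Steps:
(2*E(2))*s(x) = (2*4)*(6*5) = 8*30 = 240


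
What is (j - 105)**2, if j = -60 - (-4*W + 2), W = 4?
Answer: 22801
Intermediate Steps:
j = -46 (j = -60 - (-4*4 + 2) = -60 - (-16 + 2) = -60 - 1*(-14) = -60 + 14 = -46)
(j - 105)**2 = (-46 - 105)**2 = (-151)**2 = 22801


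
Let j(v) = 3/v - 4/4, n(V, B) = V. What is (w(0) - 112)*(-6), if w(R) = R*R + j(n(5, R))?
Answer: 3372/5 ≈ 674.40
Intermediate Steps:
j(v) = -1 + 3/v (j(v) = 3/v - 4*1/4 = 3/v - 1 = -1 + 3/v)
w(R) = -2/5 + R**2 (w(R) = R*R + (3 - 1*5)/5 = R**2 + (3 - 5)/5 = R**2 + (1/5)*(-2) = R**2 - 2/5 = -2/5 + R**2)
(w(0) - 112)*(-6) = ((-2/5 + 0**2) - 112)*(-6) = ((-2/5 + 0) - 112)*(-6) = (-2/5 - 112)*(-6) = -562/5*(-6) = 3372/5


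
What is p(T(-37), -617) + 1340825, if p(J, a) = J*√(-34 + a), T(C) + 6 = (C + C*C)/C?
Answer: 1340825 - 42*I*√651 ≈ 1.3408e+6 - 1071.6*I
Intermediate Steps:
T(C) = -6 + (C + C²)/C (T(C) = -6 + (C + C*C)/C = -6 + (C + C²)/C)
p(T(-37), -617) + 1340825 = (-5 - 37)*√(-34 - 617) + 1340825 = -42*I*√651 + 1340825 = 1340825 - 42*I*√651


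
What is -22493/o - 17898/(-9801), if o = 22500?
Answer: 6750041/8167500 ≈ 0.82645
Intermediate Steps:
-22493/o - 17898/(-9801) = -22493/22500 - 17898/(-9801) = -22493*1/22500 - 17898*(-1/9801) = -22493/22500 + 5966/3267 = 6750041/8167500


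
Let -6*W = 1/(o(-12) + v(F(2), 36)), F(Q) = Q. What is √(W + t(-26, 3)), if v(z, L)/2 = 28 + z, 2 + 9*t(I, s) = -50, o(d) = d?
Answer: I*√370/8 ≈ 2.4044*I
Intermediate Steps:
t(I, s) = -52/9 (t(I, s) = -2/9 + (⅑)*(-50) = -2/9 - 50/9 = -52/9)
v(z, L) = 56 + 2*z (v(z, L) = 2*(28 + z) = 56 + 2*z)
W = -1/288 (W = -1/(6*(-12 + (56 + 2*2))) = -1/(6*(-12 + (56 + 4))) = -1/(6*(-12 + 60)) = -⅙/48 = -⅙*1/48 = -1/288 ≈ -0.0034722)
√(W + t(-26, 3)) = √(-1/288 - 52/9) = √(-185/32) = I*√370/8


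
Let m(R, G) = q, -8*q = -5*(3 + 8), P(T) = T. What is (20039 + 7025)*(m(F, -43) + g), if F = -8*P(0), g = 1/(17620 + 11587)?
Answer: 5434427519/29207 ≈ 1.8607e+5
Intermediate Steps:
g = 1/29207 ≈ 3.4238e-5
F = 0 (F = -8*0 = 0)
q = 55/8 (q = -(-5)*(3 + 8)/8 = -(-5)*11/8 = -1/8*(-55) = 55/8 ≈ 6.8750)
m(R, G) = 55/8
(20039 + 7025)*(m(F, -43) + g) = (20039 + 7025)*(55/8 + 1/29207) = 27064*(1606393/233656) = 5434427519/29207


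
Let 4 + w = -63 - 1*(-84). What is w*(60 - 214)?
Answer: -2618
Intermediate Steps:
w = 17 (w = -4 + (-63 - 1*(-84)) = -4 + (-63 + 84) = -4 + 21 = 17)
w*(60 - 214) = 17*(60 - 214) = 17*(-154) = -2618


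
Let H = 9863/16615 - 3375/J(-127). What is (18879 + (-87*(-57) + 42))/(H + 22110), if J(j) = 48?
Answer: 6348259200/5859188333 ≈ 1.0835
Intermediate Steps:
H = -18534067/265840 (H = 9863/16615 - 3375/48 = 9863*(1/16615) - 3375*1/48 = 9863/16615 - 1125/16 = -18534067/265840 ≈ -69.719)
(18879 + (-87*(-57) + 42))/(H + 22110) = (18879 + (-87*(-57) + 42))/(-18534067/265840 + 22110) = (18879 + (4959 + 42))/(5859188333/265840) = (18879 + 5001)*(265840/5859188333) = 23880*(265840/5859188333) = 6348259200/5859188333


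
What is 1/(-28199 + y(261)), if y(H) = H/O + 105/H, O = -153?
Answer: -1479/41708249 ≈ -3.5461e-5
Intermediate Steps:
y(H) = 105/H - H/153 (y(H) = H/(-153) + 105/H = H*(-1/153) + 105/H = -H/153 + 105/H = 105/H - H/153)
1/(-28199 + y(261)) = 1/(-28199 + (105/261 - 1/153*261)) = 1/(-28199 + (105*(1/261) - 29/17)) = 1/(-28199 + (35/87 - 29/17)) = 1/(-28199 - 1928/1479) = 1/(-41708249/1479) = -1479/41708249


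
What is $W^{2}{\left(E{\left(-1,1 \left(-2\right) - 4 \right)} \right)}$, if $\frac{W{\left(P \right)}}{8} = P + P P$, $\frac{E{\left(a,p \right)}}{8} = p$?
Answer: $325730304$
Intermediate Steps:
$E{\left(a,p \right)} = 8 p$
$W{\left(P \right)} = 8 P + 8 P^{2}$ ($W{\left(P \right)} = 8 \left(P + P P\right) = 8 \left(P + P^{2}\right) = 8 P + 8 P^{2}$)
$W^{2}{\left(E{\left(-1,1 \left(-2\right) - 4 \right)} \right)} = \left(8 \cdot 8 \left(1 \left(-2\right) - 4\right) \left(1 + 8 \left(1 \left(-2\right) - 4\right)\right)\right)^{2} = \left(8 \cdot 8 \left(-2 - 4\right) \left(1 + 8 \left(-2 - 4\right)\right)\right)^{2} = \left(8 \cdot 8 \left(-6\right) \left(1 + 8 \left(-6\right)\right)\right)^{2} = \left(8 \left(-48\right) \left(1 - 48\right)\right)^{2} = \left(8 \left(-48\right) \left(-47\right)\right)^{2} = 18048^{2} = 325730304$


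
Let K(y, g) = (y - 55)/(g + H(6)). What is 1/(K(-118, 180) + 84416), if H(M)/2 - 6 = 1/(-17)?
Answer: 3262/275362051 ≈ 1.1846e-5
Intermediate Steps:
H(M) = 202/17 (H(M) = 12 + 2/(-17) = 12 + 2*(-1/17) = 12 - 2/17 = 202/17)
K(y, g) = (-55 + y)/(202/17 + g) (K(y, g) = (y - 55)/(g + 202/17) = (-55 + y)/(202/17 + g))
1/(K(-118, 180) + 84416) = 1/(17*(-55 - 118)/(202 + 17*180) + 84416) = 1/(17*(-173)/(202 + 3060) + 84416) = 1/(17*(-173)/3262 + 84416) = 1/(17*(1/3262)*(-173) + 84416) = 1/(-2941/3262 + 84416) = 1/(275362051/3262) = 3262/275362051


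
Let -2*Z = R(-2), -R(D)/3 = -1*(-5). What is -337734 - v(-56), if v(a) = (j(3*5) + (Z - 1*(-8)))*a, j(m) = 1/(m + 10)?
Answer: -8421594/25 ≈ -3.3686e+5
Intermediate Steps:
R(D) = -15 (R(D) = -(-3)*(-5) = -3*5 = -15)
j(m) = 1/(10 + m)
Z = 15/2 (Z = -1/2*(-15) = 15/2 ≈ 7.5000)
v(a) = 777*a/50 (v(a) = (1/(10 + 3*5) + (15/2 - 1*(-8)))*a = (1/(10 + 15) + (15/2 + 8))*a = (1/25 + 31/2)*a = 777*a/50)
-337734 - v(-56) = -337734 - 777*(-56)/50 = -337734 - 1*(-21756/25) = -337734 + 21756/25 = -8421594/25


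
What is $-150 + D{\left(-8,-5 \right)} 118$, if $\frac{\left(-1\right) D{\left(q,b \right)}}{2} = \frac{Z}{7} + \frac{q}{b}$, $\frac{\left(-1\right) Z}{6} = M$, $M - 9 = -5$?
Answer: $\frac{9854}{35} \approx 281.54$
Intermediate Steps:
$M = 4$ ($M = 9 - 5 = 4$)
$Z = -24$ ($Z = \left(-6\right) 4 = -24$)
$D{\left(q,b \right)} = \frac{48}{7} - \frac{2 q}{b}$ ($D{\left(q,b \right)} = - 2 \left(- \frac{24}{7} + \frac{q}{b}\right) = \frac{48}{7} - \frac{2 q}{b}$)
$-150 + D{\left(-8,-5 \right)} 118 = -150 + \left(\frac{48}{7} - - \frac{16}{-5}\right) 118 = -150 + \left(\frac{48}{7} - \left(-16\right) \left(- \frac{1}{5}\right)\right) 118 = -150 + \left(\frac{48}{7} - \frac{16}{5}\right) 118 = -150 + \frac{128}{35} \cdot 118 = -150 + \frac{15104}{35} = \frac{9854}{35}$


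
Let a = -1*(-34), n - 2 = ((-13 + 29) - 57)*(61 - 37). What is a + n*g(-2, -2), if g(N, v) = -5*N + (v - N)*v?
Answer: -9786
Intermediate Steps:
n = -982 (n = 2 + ((-13 + 29) - 57)*(61 - 37) = 2 + (16 - 57)*24 = 2 - 41*24 = 2 - 984 = -982)
g(N, v) = -5*N + v*(v - N)
a = 34
a + n*g(-2, -2) = 34 - 982*((-2)**2 - 5*(-2) - 1*(-2)*(-2)) = 34 - 982*(4 + 10 - 4) = 34 - 982*10 = 34 - 9820 = -9786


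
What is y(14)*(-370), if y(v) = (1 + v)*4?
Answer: -22200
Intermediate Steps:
y(v) = 4 + 4*v
y(14)*(-370) = (4 + 4*14)*(-370) = (4 + 56)*(-370) = 60*(-370) = -22200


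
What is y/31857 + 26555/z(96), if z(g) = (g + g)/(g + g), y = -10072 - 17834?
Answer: 281978243/10619 ≈ 26554.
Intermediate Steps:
y = -27906
z(g) = 1 (z(g) = (2*g)/((2*g)) = (2*g)*(1/(2*g)) = 1)
y/31857 + 26555/z(96) = -27906/31857 + 26555/1 = -27906*1/31857 + 26555*1 = -9302/10619 + 26555 = 281978243/10619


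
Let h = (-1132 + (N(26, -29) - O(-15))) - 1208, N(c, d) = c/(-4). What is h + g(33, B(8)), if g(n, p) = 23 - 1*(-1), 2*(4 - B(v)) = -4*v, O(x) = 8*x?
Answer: -4405/2 ≈ -2202.5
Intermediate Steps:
B(v) = 4 + 2*v (B(v) = 4 - (-2)*v = 4 + 2*v)
N(c, d) = -c/4 (N(c, d) = c*(-1/4) = -c/4)
g(n, p) = 24 (g(n, p) = 23 + 1 = 24)
h = -4453/2 (h = (-1132 + (-1/4*26 - 8*(-15))) - 1208 = (-1132 + (-13/2 - 1*(-120))) - 1208 = (-1132 + (-13/2 + 120)) - 1208 = (-1132 + 227/2) - 1208 = -2037/2 - 1208 = -4453/2 ≈ -2226.5)
h + g(33, B(8)) = -4453/2 + 24 = -4405/2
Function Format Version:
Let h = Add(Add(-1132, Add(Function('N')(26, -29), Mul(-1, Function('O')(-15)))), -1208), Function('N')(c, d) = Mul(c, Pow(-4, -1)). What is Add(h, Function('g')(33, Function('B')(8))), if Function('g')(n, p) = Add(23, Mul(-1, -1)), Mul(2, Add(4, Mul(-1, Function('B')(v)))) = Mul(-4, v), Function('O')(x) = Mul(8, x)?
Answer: Rational(-4405, 2) ≈ -2202.5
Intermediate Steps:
Function('B')(v) = Add(4, Mul(2, v)) (Function('B')(v) = Add(4, Mul(Rational(-1, 2), Mul(-4, v))) = Add(4, Mul(2, v)))
Function('N')(c, d) = Mul(Rational(-1, 4), c) (Function('N')(c, d) = Mul(c, Rational(-1, 4)) = Mul(Rational(-1, 4), c))
Function('g')(n, p) = 24 (Function('g')(n, p) = Add(23, 1) = 24)
h = Rational(-4453, 2) (h = Add(Add(-1132, Add(Mul(Rational(-1, 4), 26), Mul(-1, Mul(8, -15)))), -1208) = Add(Add(-1132, Add(Rational(-13, 2), Mul(-1, -120))), -1208) = Add(Add(-1132, Add(Rational(-13, 2), 120)), -1208) = Add(Add(-1132, Rational(227, 2)), -1208) = Add(Rational(-2037, 2), -1208) = Rational(-4453, 2) ≈ -2226.5)
Add(h, Function('g')(33, Function('B')(8))) = Add(Rational(-4453, 2), 24) = Rational(-4405, 2)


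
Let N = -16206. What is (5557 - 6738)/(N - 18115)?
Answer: 1181/34321 ≈ 0.034410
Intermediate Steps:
(5557 - 6738)/(N - 18115) = (5557 - 6738)/(-16206 - 18115) = -1181/(-34321) = -1181*(-1/34321) = 1181/34321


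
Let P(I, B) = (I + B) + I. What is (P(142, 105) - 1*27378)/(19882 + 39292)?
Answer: -26989/59174 ≈ -0.45610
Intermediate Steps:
P(I, B) = B + 2*I (P(I, B) = (B + I) + I = B + 2*I)
(P(142, 105) - 1*27378)/(19882 + 39292) = ((105 + 2*142) - 1*27378)/(19882 + 39292) = ((105 + 284) - 27378)/59174 = (389 - 27378)*(1/59174) = -26989*1/59174 = -26989/59174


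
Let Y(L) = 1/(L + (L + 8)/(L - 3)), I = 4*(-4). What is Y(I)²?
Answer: 361/87616 ≈ 0.0041203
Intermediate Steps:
I = -16
Y(L) = 1/(L + (8 + L)/(-3 + L))
Y(I)² = ((-3 - 16)/(8 + (-16)² - 2*(-16)))² = (-19/(8 + 256 + 32))² = (-19/296)² = 361/87616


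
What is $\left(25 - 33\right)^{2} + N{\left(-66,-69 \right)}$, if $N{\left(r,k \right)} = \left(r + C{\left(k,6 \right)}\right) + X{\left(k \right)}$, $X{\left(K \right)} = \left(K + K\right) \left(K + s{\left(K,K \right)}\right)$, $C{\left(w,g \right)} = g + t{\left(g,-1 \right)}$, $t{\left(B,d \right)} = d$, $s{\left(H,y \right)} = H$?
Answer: $19047$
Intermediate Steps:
$C{\left(w,g \right)} = -1 + g$ ($C{\left(w,g \right)} = g - 1 = -1 + g$)
$X{\left(K \right)} = 4 K^{2}$ ($X{\left(K \right)} = \left(K + K\right) \left(K + K\right) = 2 K 2 K = 4 K^{2}$)
$N{\left(r,k \right)} = 5 + r + 4 k^{2}$ ($N{\left(r,k \right)} = \left(r + \left(-1 + 6\right)\right) + 4 k^{2} = \left(r + 5\right) + 4 k^{2} = \left(5 + r\right) + 4 k^{2} = 5 + r + 4 k^{2}$)
$\left(25 - 33\right)^{2} + N{\left(-66,-69 \right)} = \left(25 - 33\right)^{2} + \left(5 - 66 + 4 \left(-69\right)^{2}\right) = \left(-8\right)^{2} + \left(5 - 66 + 4 \cdot 4761\right) = 64 + \left(5 - 66 + 19044\right) = 64 + 18983 = 19047$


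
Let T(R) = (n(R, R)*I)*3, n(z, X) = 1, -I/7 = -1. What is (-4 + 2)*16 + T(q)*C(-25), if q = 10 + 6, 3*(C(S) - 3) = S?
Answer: -144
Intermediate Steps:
I = 7 (I = -7*(-1) = 7)
C(S) = 3 + S/3
q = 16
T(R) = 21 (T(R) = (1*7)*3 = 7*3 = 21)
(-4 + 2)*16 + T(q)*C(-25) = (-4 + 2)*16 + 21*(3 + (1/3)*(-25)) = -2*16 + 21*(3 - 25/3) = -32 + 21*(-16/3) = -32 - 112 = -144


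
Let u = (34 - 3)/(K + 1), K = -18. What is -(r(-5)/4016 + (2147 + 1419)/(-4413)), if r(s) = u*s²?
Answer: 246878027/301284336 ≈ 0.81942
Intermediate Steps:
u = -31/17 (u = (34 - 3)/(-18 + 1) = 31/(-17) = 31*(-1/17) = -31/17 ≈ -1.8235)
r(s) = -31*s²/17
-(r(-5)/4016 + (2147 + 1419)/(-4413)) = -(-31/17*(-5)²/4016 + (2147 + 1419)/(-4413)) = -(-31/17*25*(1/4016) + 3566*(-1/4413)) = -(-775/17*1/4016 - 3566/4413) = -(-775/68272 - 3566/4413) = -1*(-246878027/301284336) = 246878027/301284336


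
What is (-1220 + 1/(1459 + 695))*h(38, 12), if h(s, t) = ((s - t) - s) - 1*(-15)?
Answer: -2627879/718 ≈ -3660.0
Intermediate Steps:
h(s, t) = 15 - t (h(s, t) = -t + 15 = 15 - t)
(-1220 + 1/(1459 + 695))*h(38, 12) = (-1220 + 1/(1459 + 695))*(15 - 1*12) = (-1220 + 1/2154)*(15 - 12) = (-1220 + 1/2154)*3 = -2627879/2154*3 = -2627879/718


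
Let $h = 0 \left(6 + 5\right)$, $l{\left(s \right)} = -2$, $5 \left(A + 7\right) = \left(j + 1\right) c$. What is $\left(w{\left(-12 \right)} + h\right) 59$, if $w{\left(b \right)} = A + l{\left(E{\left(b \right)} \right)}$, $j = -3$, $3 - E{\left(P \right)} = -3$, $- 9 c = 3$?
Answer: $- \frac{7847}{15} \approx -523.13$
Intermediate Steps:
$c = - \frac{1}{3}$ ($c = \left(- \frac{1}{9}\right) 3 = - \frac{1}{3} \approx -0.33333$)
$E{\left(P \right)} = 6$ ($E{\left(P \right)} = 3 - -3 = 3 + 3 = 6$)
$A = - \frac{103}{15}$ ($A = -7 + \frac{\left(-3 + 1\right) \left(- \frac{1}{3}\right)}{5} = -7 + \frac{\left(-2\right) \left(- \frac{1}{3}\right)}{5} = -7 + \frac{1}{5} \cdot \frac{2}{3} = -7 + \frac{2}{15} = - \frac{103}{15} \approx -6.8667$)
$w{\left(b \right)} = - \frac{133}{15}$ ($w{\left(b \right)} = - \frac{103}{15} - 2 = - \frac{133}{15}$)
$h = 0$ ($h = 0 \cdot 11 = 0$)
$\left(w{\left(-12 \right)} + h\right) 59 = \left(- \frac{133}{15} + 0\right) 59 = \left(- \frac{133}{15}\right) 59 = - \frac{7847}{15}$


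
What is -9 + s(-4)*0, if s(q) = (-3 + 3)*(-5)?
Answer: -9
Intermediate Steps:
s(q) = 0 (s(q) = 0*(-5) = 0)
-9 + s(-4)*0 = -9 + 0*0 = -9 + 0 = -9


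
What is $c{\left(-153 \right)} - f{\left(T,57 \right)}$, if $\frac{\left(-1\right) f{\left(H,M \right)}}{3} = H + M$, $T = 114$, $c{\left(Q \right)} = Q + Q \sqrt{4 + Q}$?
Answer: $360 - 153 i \sqrt{149} \approx 360.0 - 1867.6 i$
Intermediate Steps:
$f{\left(H,M \right)} = - 3 H - 3 M$ ($f{\left(H,M \right)} = - 3 \left(H + M\right) = - 3 H - 3 M$)
$c{\left(-153 \right)} - f{\left(T,57 \right)} = - 153 \left(1 + \sqrt{4 - 153}\right) - \left(\left(-3\right) 114 - 171\right) = - 153 \left(1 + \sqrt{-149}\right) - \left(-342 - 171\right) = - 153 \left(1 + i \sqrt{149}\right) - -513 = \left(-153 - 153 i \sqrt{149}\right) + 513 = 360 - 153 i \sqrt{149}$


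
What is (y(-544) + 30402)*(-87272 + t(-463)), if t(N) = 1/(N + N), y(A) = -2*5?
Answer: -1228047614108/463 ≈ -2.6524e+9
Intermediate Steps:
y(A) = -10
t(N) = 1/(2*N)
(y(-544) + 30402)*(-87272 + t(-463)) = (-10 + 30402)*(-87272 + (½)/(-463)) = 30392*(-87272 + (½)*(-1/463)) = 30392*(-87272 - 1/926) = 30392*(-80813873/926) = -1228047614108/463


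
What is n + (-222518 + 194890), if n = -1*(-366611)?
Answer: 338983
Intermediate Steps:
n = 366611
n + (-222518 + 194890) = 366611 + (-222518 + 194890) = 366611 - 27628 = 338983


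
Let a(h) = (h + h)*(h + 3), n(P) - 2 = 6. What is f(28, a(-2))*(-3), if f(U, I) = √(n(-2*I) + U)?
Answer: -18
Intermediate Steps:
n(P) = 8 (n(P) = 2 + 6 = 8)
a(h) = 2*h*(3 + h) (a(h) = (2*h)*(3 + h) = 2*h*(3 + h))
f(U, I) = √(8 + U)
f(28, a(-2))*(-3) = √(8 + 28)*(-3) = √36*(-3) = 6*(-3) = -18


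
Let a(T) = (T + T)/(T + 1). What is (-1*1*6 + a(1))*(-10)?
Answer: 50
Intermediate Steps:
a(T) = 2*T/(1 + T) (a(T) = (2*T)/(1 + T) = 2*T/(1 + T))
(-1*1*6 + a(1))*(-10) = (-1*1*6 + 2*1/(1 + 1))*(-10) = (-1*6 + 2*1/2)*(-10) = (-6 + 2*1*(1/2))*(-10) = (-6 + 1)*(-10) = -5*(-10) = 50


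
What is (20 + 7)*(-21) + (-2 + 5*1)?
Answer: -564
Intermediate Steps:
(20 + 7)*(-21) + (-2 + 5*1) = 27*(-21) + (-2 + 5) = -567 + 3 = -564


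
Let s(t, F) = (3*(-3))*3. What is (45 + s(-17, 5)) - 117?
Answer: -99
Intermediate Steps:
s(t, F) = -27 (s(t, F) = -9*3 = -27)
(45 + s(-17, 5)) - 117 = (45 - 27) - 117 = 18 - 117 = -99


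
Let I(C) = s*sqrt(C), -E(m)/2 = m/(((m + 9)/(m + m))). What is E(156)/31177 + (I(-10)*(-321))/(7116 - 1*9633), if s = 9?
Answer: -32448/1714735 + 963*I*sqrt(10)/839 ≈ -0.018923 + 3.6296*I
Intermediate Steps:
E(m) = -4*m**2/(9 + m) (E(m) = -2*m/((m + 9)/(m + m)) = -2*m/((9 + m)/((2*m))) = -2*m/((9 + m)*(1/(2*m))) = -2*m/((9 + m)/(2*m)) = -2*m*2*m/(9 + m) = -4*m**2/(9 + m))
I(C) = 9*sqrt(C)
E(156)/31177 + (I(-10)*(-321))/(7116 - 1*9633) = -4*156**2/(9 + 156)/31177 + ((9*sqrt(-10))*(-321))/(7116 - 1*9633) = -4*24336/165*(1/31177) + ((9*(I*sqrt(10)))*(-321))/(7116 - 9633) = -4*24336*1/165*(1/31177) + ((9*I*sqrt(10))*(-321))/(-2517) = -32448/55*1/31177 - 2889*I*sqrt(10)*(-1/2517) = -32448/1714735 + 963*I*sqrt(10)/839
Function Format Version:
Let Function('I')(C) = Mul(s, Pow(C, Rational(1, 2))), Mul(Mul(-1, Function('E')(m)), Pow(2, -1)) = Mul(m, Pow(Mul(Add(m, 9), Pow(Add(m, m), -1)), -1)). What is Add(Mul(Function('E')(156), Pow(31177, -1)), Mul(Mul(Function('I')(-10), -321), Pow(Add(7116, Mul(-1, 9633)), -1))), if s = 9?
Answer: Add(Rational(-32448, 1714735), Mul(Rational(963, 839), I, Pow(10, Rational(1, 2)))) ≈ Add(-0.018923, Mul(3.6296, I))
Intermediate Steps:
Function('E')(m) = Mul(-4, Pow(m, 2), Pow(Add(9, m), -1)) (Function('E')(m) = Mul(-2, Mul(m, Pow(Mul(Add(m, 9), Pow(Add(m, m), -1)), -1))) = Mul(-2, Mul(m, Pow(Mul(Add(9, m), Pow(Mul(2, m), -1)), -1))) = Mul(-2, Mul(m, Pow(Mul(Add(9, m), Mul(Rational(1, 2), Pow(m, -1))), -1))) = Mul(-2, Mul(m, Pow(Mul(Rational(1, 2), Pow(m, -1), Add(9, m)), -1))) = Mul(-2, Mul(m, Mul(2, m, Pow(Add(9, m), -1)))) = Mul(-2, Mul(2, Pow(m, 2), Pow(Add(9, m), -1))) = Mul(-4, Pow(m, 2), Pow(Add(9, m), -1)))
Function('I')(C) = Mul(9, Pow(C, Rational(1, 2)))
Add(Mul(Function('E')(156), Pow(31177, -1)), Mul(Mul(Function('I')(-10), -321), Pow(Add(7116, Mul(-1, 9633)), -1))) = Add(Mul(Mul(-4, Pow(156, 2), Pow(Add(9, 156), -1)), Pow(31177, -1)), Mul(Mul(Mul(9, Pow(-10, Rational(1, 2))), -321), Pow(Add(7116, Mul(-1, 9633)), -1))) = Add(Mul(Mul(-4, 24336, Pow(165, -1)), Rational(1, 31177)), Mul(Mul(Mul(9, Mul(I, Pow(10, Rational(1, 2)))), -321), Pow(Add(7116, -9633), -1))) = Add(Mul(Mul(-4, 24336, Rational(1, 165)), Rational(1, 31177)), Mul(Mul(Mul(9, I, Pow(10, Rational(1, 2))), -321), Pow(-2517, -1))) = Add(Mul(Rational(-32448, 55), Rational(1, 31177)), Mul(Mul(-2889, I, Pow(10, Rational(1, 2))), Rational(-1, 2517))) = Add(Rational(-32448, 1714735), Mul(Rational(963, 839), I, Pow(10, Rational(1, 2))))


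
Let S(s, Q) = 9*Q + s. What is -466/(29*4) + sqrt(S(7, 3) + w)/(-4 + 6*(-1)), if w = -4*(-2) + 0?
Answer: -233/58 - sqrt(42)/10 ≈ -4.6653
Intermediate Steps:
S(s, Q) = s + 9*Q
w = 8 (w = 8 + 0 = 8)
-466/(29*4) + sqrt(S(7, 3) + w)/(-4 + 6*(-1)) = -466/(29*4) + sqrt((7 + 9*3) + 8)/(-4 + 6*(-1)) = -466/116 + sqrt((7 + 27) + 8)/(-4 - 6) = -466*1/116 + sqrt(34 + 8)/(-10) = -233/58 + sqrt(42)*(-1/10) = -233/58 - sqrt(42)/10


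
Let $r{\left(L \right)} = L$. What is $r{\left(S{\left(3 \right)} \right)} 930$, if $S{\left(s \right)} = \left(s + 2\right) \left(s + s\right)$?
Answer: $27900$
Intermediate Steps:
$S{\left(s \right)} = 2 s \left(2 + s\right)$ ($S{\left(s \right)} = \left(2 + s\right) 2 s = 2 s \left(2 + s\right)$)
$r{\left(S{\left(3 \right)} \right)} 930 = 2 \cdot 3 \left(2 + 3\right) 930 = 2 \cdot 3 \cdot 5 \cdot 930 = 30 \cdot 930 = 27900$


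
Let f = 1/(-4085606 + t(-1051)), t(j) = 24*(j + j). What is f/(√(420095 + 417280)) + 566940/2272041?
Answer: 188980/757347 - √33495/692685643650 ≈ 0.24953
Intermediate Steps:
t(j) = 48*j (t(j) = 24*(2*j) = 48*j)
f = -1/4136054 (f = 1/(-4085606 + 48*(-1051)) = 1/(-4085606 - 50448) = 1/(-4136054) = -1/4136054 ≈ -2.4178e-7)
f/(√(420095 + 417280)) + 566940/2272041 = -1/(4136054*√(420095 + 417280)) + 566940/2272041 = -√33495/167475/4136054 + 566940*(1/2272041) = -√33495/167475/4136054 + 188980/757347 = -√33495/692685643650 + 188980/757347 = 188980/757347 - √33495/692685643650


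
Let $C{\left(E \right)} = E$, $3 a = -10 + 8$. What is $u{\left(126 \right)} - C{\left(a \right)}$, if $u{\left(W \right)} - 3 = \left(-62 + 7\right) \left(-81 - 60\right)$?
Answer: $\frac{23276}{3} \approx 7758.7$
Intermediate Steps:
$a = - \frac{2}{3}$ ($a = \frac{-10 + 8}{3} = \frac{1}{3} \left(-2\right) = - \frac{2}{3} \approx -0.66667$)
$u{\left(W \right)} = 7758$ ($u{\left(W \right)} = 3 + \left(-62 + 7\right) \left(-81 - 60\right) = 3 - -7755 = 3 + 7755 = 7758$)
$u{\left(126 \right)} - C{\left(a \right)} = 7758 - - \frac{2}{3} = 7758 + \frac{2}{3} = \frac{23276}{3}$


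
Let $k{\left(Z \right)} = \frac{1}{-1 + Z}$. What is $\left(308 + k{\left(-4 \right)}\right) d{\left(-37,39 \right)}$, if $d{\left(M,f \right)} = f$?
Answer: $\frac{60021}{5} \approx 12004.0$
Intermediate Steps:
$\left(308 + k{\left(-4 \right)}\right) d{\left(-37,39 \right)} = \left(308 + \frac{1}{-1 - 4}\right) 39 = \left(308 + \frac{1}{-5}\right) 39 = \left(308 - \frac{1}{5}\right) 39 = \frac{1539}{5} \cdot 39 = \frac{60021}{5}$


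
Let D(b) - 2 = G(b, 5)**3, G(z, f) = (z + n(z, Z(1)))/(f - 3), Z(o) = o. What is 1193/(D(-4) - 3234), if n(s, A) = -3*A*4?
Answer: -1193/3744 ≈ -0.31864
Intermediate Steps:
n(s, A) = -12*A
G(z, f) = (-12 + z)/(-3 + f) (G(z, f) = (z - 12*1)/(f - 3) = (z - 12)/(-3 + f) = (-12 + z)/(-3 + f))
D(b) = 2 + (-6 + b/2)**3 (D(b) = 2 + ((-12 + b)/(-3 + 5))**3 = 2 + ((-12 + b)/2)**3 = 2 + (-6 + b/2)**3)
1193/(D(-4) - 3234) = 1193/((2 + (-12 - 4)**3/8) - 3234) = 1193/((2 + (1/8)*(-16)**3) - 3234) = 1193/((2 + (1/8)*(-4096)) - 3234) = 1193/((2 - 512) - 3234) = 1193/(-510 - 3234) = 1193/(-3744) = 1193*(-1/3744) = -1193/3744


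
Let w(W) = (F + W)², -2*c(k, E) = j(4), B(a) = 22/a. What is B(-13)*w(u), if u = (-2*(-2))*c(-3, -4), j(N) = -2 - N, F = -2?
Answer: -2200/13 ≈ -169.23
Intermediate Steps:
c(k, E) = 3 (c(k, E) = -(-2 - 1*4)/2 = -(-2 - 4)/2 = -½*(-6) = 3)
u = 12 (u = -2*(-2)*3 = 4*3 = 12)
w(W) = (-2 + W)²
B(-13)*w(u) = (22/(-13))*(-2 + 12)² = (22*(-1/13))*10² = -22/13*100 = -2200/13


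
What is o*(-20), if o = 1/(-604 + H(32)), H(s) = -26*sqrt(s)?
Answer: 755/21449 - 130*sqrt(2)/21449 ≈ 0.026628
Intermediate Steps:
o = 1/(-604 - 104*sqrt(2)) ≈ -0.0013314
o*(-20) = (-151/85796 + 13*sqrt(2)/42898)*(-20) = 755/21449 - 130*sqrt(2)/21449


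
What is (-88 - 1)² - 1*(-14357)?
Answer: 22278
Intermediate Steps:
(-88 - 1)² - 1*(-14357) = (-89)² + 14357 = 7921 + 14357 = 22278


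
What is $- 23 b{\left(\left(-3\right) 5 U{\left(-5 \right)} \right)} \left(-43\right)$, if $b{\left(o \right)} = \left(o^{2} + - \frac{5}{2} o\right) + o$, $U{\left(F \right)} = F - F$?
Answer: $0$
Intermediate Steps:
$U{\left(F \right)} = 0$
$b{\left(o \right)} = o^{2} - \frac{3 o}{2}$ ($b{\left(o \right)} = \left(o^{2} + \left(-5\right) \frac{1}{2} o\right) + o = \left(o^{2} - \frac{5 o}{2}\right) + o = o^{2} - \frac{3 o}{2}$)
$- 23 b{\left(\left(-3\right) 5 U{\left(-5 \right)} \right)} \left(-43\right) = - 23 \frac{\left(-3\right) 5 \cdot 0 \left(-3 + 2 \left(-3\right) 5 \cdot 0\right)}{2} \left(-43\right) = - 23 \frac{\left(-15\right) 0 \left(-3 + 2 \left(\left(-15\right) 0\right)\right)}{2} \left(-43\right) = - 23 \cdot \frac{1}{2} \cdot 0 \left(-3 + 2 \cdot 0\right) \left(-43\right) = - 23 \cdot \frac{1}{2} \cdot 0 \left(-3 + 0\right) \left(-43\right) = - 23 \cdot \frac{1}{2} \cdot 0 \left(-3\right) \left(-43\right) = \left(-23\right) 0 \left(-43\right) = 0 \left(-43\right) = 0$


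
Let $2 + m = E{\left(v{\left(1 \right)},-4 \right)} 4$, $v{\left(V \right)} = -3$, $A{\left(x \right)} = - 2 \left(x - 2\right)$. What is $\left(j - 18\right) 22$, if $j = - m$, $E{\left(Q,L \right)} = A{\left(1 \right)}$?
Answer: $-528$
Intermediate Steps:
$A{\left(x \right)} = 4 - 2 x$ ($A{\left(x \right)} = - 2 \left(-2 + x\right) = 4 - 2 x$)
$E{\left(Q,L \right)} = 2$ ($E{\left(Q,L \right)} = 4 - 2 = 2$)
$m = 6$ ($m = -2 + 2 \cdot 4 = -2 + 8 = 6$)
$j = -6$ ($j = \left(-1\right) 6 = -6$)
$\left(j - 18\right) 22 = \left(-6 - 18\right) 22 = \left(-24\right) 22 = -528$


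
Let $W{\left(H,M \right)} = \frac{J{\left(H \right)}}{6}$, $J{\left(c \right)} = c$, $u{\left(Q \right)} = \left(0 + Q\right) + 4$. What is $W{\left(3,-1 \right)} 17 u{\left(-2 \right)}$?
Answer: $17$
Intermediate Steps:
$u{\left(Q \right)} = 4 + Q$ ($u{\left(Q \right)} = Q + 4 = 4 + Q$)
$W{\left(H,M \right)} = \frac{H}{6}$
$W{\left(3,-1 \right)} 17 u{\left(-2 \right)} = \frac{1}{6} \cdot 3 \cdot 17 \left(4 - 2\right) = \frac{1}{2} \cdot 17 \cdot 2 = \frac{17}{2} \cdot 2 = 17$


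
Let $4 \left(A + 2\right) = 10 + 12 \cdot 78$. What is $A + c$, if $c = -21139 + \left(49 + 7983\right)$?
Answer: $- \frac{25745}{2} \approx -12873.0$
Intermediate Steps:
$c = -13107$ ($c = -21139 + 8032 = -13107$)
$A = \frac{469}{2}$ ($A = -2 + \frac{10 + 12 \cdot 78}{4} = -2 + \frac{10 + 936}{4} = -2 + \frac{1}{4} \cdot 946 = -2 + \frac{473}{2} = \frac{469}{2} \approx 234.5$)
$A + c = \frac{469}{2} - 13107 = - \frac{25745}{2}$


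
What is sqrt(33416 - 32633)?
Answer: 3*sqrt(87) ≈ 27.982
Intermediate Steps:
sqrt(33416 - 32633) = sqrt(783) = 3*sqrt(87)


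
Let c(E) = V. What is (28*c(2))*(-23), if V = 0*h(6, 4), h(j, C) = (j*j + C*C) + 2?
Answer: 0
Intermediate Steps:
h(j, C) = 2 + C² + j² (h(j, C) = (j² + C²) + 2 = (C² + j²) + 2 = 2 + C² + j²)
V = 0 (V = 0*(2 + 4² + 6²) = 0*(2 + 16 + 36) = 0*54 = 0)
c(E) = 0
(28*c(2))*(-23) = (28*0)*(-23) = 0*(-23) = 0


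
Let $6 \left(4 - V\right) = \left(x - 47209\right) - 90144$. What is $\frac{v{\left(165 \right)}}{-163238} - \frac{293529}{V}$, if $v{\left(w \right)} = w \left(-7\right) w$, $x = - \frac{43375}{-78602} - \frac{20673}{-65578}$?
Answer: $- \frac{336734729787021241293}{28897769649526475702} \approx -11.653$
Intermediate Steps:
$x = \frac{1117346224}{1288640489}$ ($x = \left(-43375\right) \left(- \frac{1}{78602}\right) - - \frac{20673}{65578} = \frac{43375}{78602} + \frac{20673}{65578} = \frac{1117346224}{1288640489} \approx 0.86707$)
$V = \frac{177028447111129}{7731842934}$ ($V = 4 - \frac{\left(\frac{1117346224}{1288640489} - 47209\right) - 90144}{6} = 4 - \frac{- \frac{60834311498977}{1288640489} - 90144}{6} = 4 - - \frac{176997519739393}{7731842934} = 4 + \frac{176997519739393}{7731842934} = \frac{177028447111129}{7731842934} \approx 22896.0$)
$v{\left(w \right)} = - 7 w^{2}$ ($v{\left(w \right)} = - 7 w w = - 7 w^{2}$)
$\frac{v{\left(165 \right)}}{-163238} - \frac{293529}{V} = \frac{\left(-7\right) 165^{2}}{-163238} - \frac{293529}{\frac{177028447111129}{7731842934}} = \left(-7\right) 27225 \left(- \frac{1}{163238}\right) - \frac{2269520124574086}{177028447111129} = \left(-190575\right) \left(- \frac{1}{163238}\right) - \frac{2269520124574086}{177028447111129} = \frac{190575}{163238} - \frac{2269520124574086}{177028447111129} = - \frac{336734729787021241293}{28897769649526475702}$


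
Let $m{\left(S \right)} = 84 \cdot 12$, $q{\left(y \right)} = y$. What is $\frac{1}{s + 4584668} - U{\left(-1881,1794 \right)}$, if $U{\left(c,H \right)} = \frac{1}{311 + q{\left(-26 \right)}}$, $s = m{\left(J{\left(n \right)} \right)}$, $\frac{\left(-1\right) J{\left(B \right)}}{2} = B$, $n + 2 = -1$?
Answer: $- \frac{4585391}{1306917660} \approx -0.0035086$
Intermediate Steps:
$n = -3$ ($n = -2 - 1 = -3$)
$J{\left(B \right)} = - 2 B$
$m{\left(S \right)} = 1008$
$s = 1008$
$U{\left(c,H \right)} = \frac{1}{285}$ ($U{\left(c,H \right)} = \frac{1}{311 - 26} = \frac{1}{285}$)
$\frac{1}{s + 4584668} - U{\left(-1881,1794 \right)} = \frac{1}{1008 + 4584668} - \frac{1}{285} = \frac{1}{4585676} - \frac{1}{285} = - \frac{4585391}{1306917660}$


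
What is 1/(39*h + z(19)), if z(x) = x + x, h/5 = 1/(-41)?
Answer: 41/1363 ≈ 0.030081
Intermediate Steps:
h = -5/41 (h = 5/(-41) = 5*(-1/41) = -5/41 ≈ -0.12195)
z(x) = 2*x
1/(39*h + z(19)) = 1/(39*(-5/41) + 2*19) = 1/(-195/41 + 38) = 1/(1363/41) = 41/1363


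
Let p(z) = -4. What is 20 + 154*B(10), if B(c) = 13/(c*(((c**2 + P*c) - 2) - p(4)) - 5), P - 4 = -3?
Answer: 24302/1115 ≈ 21.796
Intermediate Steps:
P = 1 (P = 4 - 3 = 1)
B(c) = 13/(-5 + c*(2 + c + c**2)) (B(c) = 13/(c*(((c**2 + 1*c) - 2) - 1*(-4)) - 5) = 13/(c*(((c**2 + c) - 2) + 4) - 5) = 13/(c*(((c + c**2) - 2) + 4) - 5) = 13/(c*((-2 + c + c**2) + 4) - 5) = 13/(c*(2 + c + c**2) - 5) = 13/(-5 + c*(2 + c + c**2)))
20 + 154*B(10) = 20 + 154*(13/(-5 + 10**2 + 10**3 + 2*10)) = 20 + 154*(13/(-5 + 100 + 1000 + 20)) = 20 + 154*(13/1115) = 20 + 2002/1115 = 24302/1115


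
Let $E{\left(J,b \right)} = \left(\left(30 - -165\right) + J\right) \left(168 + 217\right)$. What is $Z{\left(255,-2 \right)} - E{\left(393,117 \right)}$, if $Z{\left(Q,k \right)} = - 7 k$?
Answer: $-226366$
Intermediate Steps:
$E{\left(J,b \right)} = 75075 + 385 J$ ($E{\left(J,b \right)} = \left(\left(30 + 165\right) + J\right) 385 = \left(195 + J\right) 385 = 75075 + 385 J$)
$Z{\left(255,-2 \right)} - E{\left(393,117 \right)} = \left(-7\right) \left(-2\right) - \left(75075 + 385 \cdot 393\right) = 14 - \left(75075 + 151305\right) = 14 - 226380 = -226366$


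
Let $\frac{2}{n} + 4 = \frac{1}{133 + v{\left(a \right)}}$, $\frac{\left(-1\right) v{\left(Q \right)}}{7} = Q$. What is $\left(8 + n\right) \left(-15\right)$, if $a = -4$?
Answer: $- \frac{72330}{643} \approx -112.49$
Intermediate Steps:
$v{\left(Q \right)} = - 7 Q$
$n = - \frac{322}{643}$ ($n = \frac{2}{-4 + \frac{1}{133 - -28}} = \frac{2}{-4 + \frac{1}{133 + 28}} = \frac{2}{-4 + \frac{1}{161}} = \frac{2}{- \frac{643}{161}} = 2 \left(- \frac{161}{643}\right) = - \frac{322}{643} \approx -0.50078$)
$\left(8 + n\right) \left(-15\right) = \left(8 - \frac{322}{643}\right) \left(-15\right) = \frac{4822}{643} \left(-15\right) = - \frac{72330}{643}$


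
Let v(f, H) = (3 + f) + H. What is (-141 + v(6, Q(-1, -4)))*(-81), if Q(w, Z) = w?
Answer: 10773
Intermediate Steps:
v(f, H) = 3 + H + f
(-141 + v(6, Q(-1, -4)))*(-81) = (-141 + (3 - 1 + 6))*(-81) = (-141 + 8)*(-81) = -133*(-81) = 10773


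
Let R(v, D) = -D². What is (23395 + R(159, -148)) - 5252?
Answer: -3761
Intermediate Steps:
(23395 + R(159, -148)) - 5252 = (23395 - 1*(-148)²) - 5252 = (23395 - 1*21904) - 5252 = (23395 - 21904) - 5252 = 1491 - 5252 = -3761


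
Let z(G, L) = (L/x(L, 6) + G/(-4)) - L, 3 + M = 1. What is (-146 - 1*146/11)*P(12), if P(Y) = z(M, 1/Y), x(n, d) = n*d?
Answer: -1022/11 ≈ -92.909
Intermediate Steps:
M = -2 (M = -3 + 1 = -2)
x(n, d) = d*n
z(G, L) = ⅙ - L - G/4 (z(G, L) = (L/((6*L)) + G/(-4)) - L = (L*(1/(6*L)) + G*(-¼)) - L = (⅙ - G/4) - L = ⅙ - L - G/4)
P(Y) = ⅔ - 1/Y (P(Y) = ⅙ - 1/Y - ¼*(-2) = ⅙ - 1/Y + ½ = ⅔ - 1/Y)
(-146 - 1*146/11)*P(12) = (-146 - 1*146/11)*(⅔ - 1/12) = (-146 - 146*1/11)*(⅔ - 1*1/12) = (-146 - 146/11)*(⅔ - 1/12) = -1752/11*7/12 = -1022/11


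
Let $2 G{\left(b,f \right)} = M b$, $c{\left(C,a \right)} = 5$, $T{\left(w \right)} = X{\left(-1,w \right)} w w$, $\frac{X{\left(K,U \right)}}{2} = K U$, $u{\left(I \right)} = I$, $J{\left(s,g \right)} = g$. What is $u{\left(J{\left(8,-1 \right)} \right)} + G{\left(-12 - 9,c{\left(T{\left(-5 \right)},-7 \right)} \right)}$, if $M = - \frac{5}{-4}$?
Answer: $- \frac{113}{8} \approx -14.125$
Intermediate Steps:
$X{\left(K,U \right)} = 2 K U$
$T{\left(w \right)} = - 2 w^{3}$ ($T{\left(w \right)} = 2 \left(-1\right) w w w = - 2 w w w = - 2 w^{2} w = - 2 w^{3}$)
$M = \frac{5}{4}$ ($M = \left(-5\right) \left(- \frac{1}{4}\right) = \frac{5}{4} \approx 1.25$)
$G{\left(b,f \right)} = \frac{5 b}{8}$ ($G{\left(b,f \right)} = \frac{\frac{5}{4} b}{2} = \frac{5 b}{8}$)
$u{\left(J{\left(8,-1 \right)} \right)} + G{\left(-12 - 9,c{\left(T{\left(-5 \right)},-7 \right)} \right)} = -1 + \frac{5 \left(-12 - 9\right)}{8} = -1 + \frac{5}{8} \left(-21\right) = -1 - \frac{105}{8} = - \frac{113}{8}$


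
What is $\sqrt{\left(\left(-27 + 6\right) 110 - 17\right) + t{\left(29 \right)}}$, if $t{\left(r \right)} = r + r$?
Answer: $i \sqrt{2269} \approx 47.634 i$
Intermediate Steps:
$t{\left(r \right)} = 2 r$
$\sqrt{\left(\left(-27 + 6\right) 110 - 17\right) + t{\left(29 \right)}} = \sqrt{\left(\left(-27 + 6\right) 110 - 17\right) + 2 \cdot 29} = \sqrt{\left(\left(-21\right) 110 - 17\right) + 58} = \sqrt{\left(-2310 - 17\right) + 58} = \sqrt{-2327 + 58} = \sqrt{-2269} = i \sqrt{2269}$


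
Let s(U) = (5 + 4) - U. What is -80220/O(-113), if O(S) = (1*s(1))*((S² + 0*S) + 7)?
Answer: -20055/25552 ≈ -0.78487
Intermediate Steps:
s(U) = 9 - U
O(S) = 56 + 8*S² (O(S) = (1*(9 - 1*1))*((S² + 0*S) + 7) = (1*(9 - 1))*((S² + 0) + 7) = (1*8)*(S² + 7) = 8*(7 + S²) = 56 + 8*S²)
-80220/O(-113) = -80220/(56 + 8*(-113)²) = -80220/(56 + 8*12769) = -80220/(56 + 102152) = -80220/102208 = -80220*1/102208 = -20055/25552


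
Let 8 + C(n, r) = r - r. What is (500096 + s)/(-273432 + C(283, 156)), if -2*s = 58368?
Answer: -14716/8545 ≈ -1.7222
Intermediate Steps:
s = -29184 (s = -1/2*58368 = -29184)
C(n, r) = -8 (C(n, r) = -8 + (r - r) = -8 + 0 = -8)
(500096 + s)/(-273432 + C(283, 156)) = (500096 - 29184)/(-273432 - 8) = 470912/(-273440) = 470912*(-1/273440) = -14716/8545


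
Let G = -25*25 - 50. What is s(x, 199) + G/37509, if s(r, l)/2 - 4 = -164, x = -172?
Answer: -4001185/12503 ≈ -320.02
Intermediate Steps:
s(r, l) = -320 (s(r, l) = 8 + 2*(-164) = 8 - 328 = -320)
G = -675 (G = -625 - 50 = -675)
s(x, 199) + G/37509 = -320 - 675/37509 = -320 - 675*1/37509 = -320 - 225/12503 = -4001185/12503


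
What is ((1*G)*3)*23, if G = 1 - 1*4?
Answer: -207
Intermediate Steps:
G = -3 (G = 1 - 4 = -3)
((1*G)*3)*23 = ((1*(-3))*3)*23 = -3*3*23 = -9*23 = -207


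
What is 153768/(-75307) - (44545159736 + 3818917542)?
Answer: -3642153567728114/75307 ≈ -4.8364e+10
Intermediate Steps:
153768/(-75307) - (44545159736 + 3818917542) = 153768*(-1/75307) - 422774/(1/(187458 + (-82094 + 9033))) = -153768/75307 - 422774/(1/(187458 - 73061)) = -153768/75307 - 422774/(1/114397) = -153768/75307 - 422774/1/114397 = -153768/75307 - 422774*114397 = -153768/75307 - 48364077278 = -3642153567728114/75307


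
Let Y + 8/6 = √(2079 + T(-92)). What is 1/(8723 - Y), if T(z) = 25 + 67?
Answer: 78519/685006390 + 9*√2171/685006390 ≈ 0.00011524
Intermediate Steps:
T(z) = 92
Y = -4/3 + √2171 (Y = -4/3 + √(2079 + 92) = -4/3 + √2171 ≈ 45.261)
1/(8723 - Y) = 1/(8723 - (-4/3 + √2171)) = 1/(8723 + (4/3 - √2171)) = 1/(26173/3 - √2171)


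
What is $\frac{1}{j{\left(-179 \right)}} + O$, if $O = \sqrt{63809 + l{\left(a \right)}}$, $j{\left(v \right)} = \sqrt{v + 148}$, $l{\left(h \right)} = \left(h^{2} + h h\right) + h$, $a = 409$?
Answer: $2 \sqrt{99695} - \frac{i \sqrt{31}}{31} \approx 631.49 - 0.17961 i$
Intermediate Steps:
$l{\left(h \right)} = h + 2 h^{2}$ ($l{\left(h \right)} = \left(h^{2} + h^{2}\right) + h = 2 h^{2} + h = h + 2 h^{2}$)
$j{\left(v \right)} = \sqrt{148 + v}$
$O = 2 \sqrt{99695}$ ($O = \sqrt{63809 + 409 \left(1 + 2 \cdot 409\right)} = \sqrt{63809 + 409 \left(1 + 818\right)} = \sqrt{63809 + 409 \cdot 819} = \sqrt{63809 + 334971} = \sqrt{398780} = 2 \sqrt{99695} \approx 631.49$)
$\frac{1}{j{\left(-179 \right)}} + O = \frac{1}{\sqrt{148 - 179}} + 2 \sqrt{99695} = \frac{1}{\sqrt{-31}} + 2 \sqrt{99695} = \frac{1}{i \sqrt{31}} + 2 \sqrt{99695} = - \frac{i \sqrt{31}}{31} + 2 \sqrt{99695} = 2 \sqrt{99695} - \frac{i \sqrt{31}}{31}$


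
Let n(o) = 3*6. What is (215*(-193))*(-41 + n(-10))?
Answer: 954385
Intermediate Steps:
n(o) = 18
(215*(-193))*(-41 + n(-10)) = (215*(-193))*(-41 + 18) = -41495*(-23) = 954385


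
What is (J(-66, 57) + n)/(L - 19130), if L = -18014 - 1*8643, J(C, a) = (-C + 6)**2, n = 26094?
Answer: -31278/45787 ≈ -0.68312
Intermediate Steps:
J(C, a) = (6 - C)**2
L = -26657 (L = -18014 - 8643 = -26657)
(J(-66, 57) + n)/(L - 19130) = ((-6 - 66)**2 + 26094)/(-26657 - 19130) = ((-72)**2 + 26094)/(-45787) = (5184 + 26094)*(-1/45787) = 31278*(-1/45787) = -31278/45787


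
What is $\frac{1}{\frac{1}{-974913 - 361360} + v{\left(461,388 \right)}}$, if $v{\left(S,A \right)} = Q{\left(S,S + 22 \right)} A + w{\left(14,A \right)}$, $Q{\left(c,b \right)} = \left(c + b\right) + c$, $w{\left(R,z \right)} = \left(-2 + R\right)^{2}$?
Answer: $\frac{1336273}{728648286531} \approx 1.8339 \cdot 10^{-6}$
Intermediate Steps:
$Q{\left(c,b \right)} = b + 2 c$ ($Q{\left(c,b \right)} = \left(b + c\right) + c = b + 2 c$)
$v{\left(S,A \right)} = 144 + A \left(22 + 3 S\right)$ ($v{\left(S,A \right)} = \left(\left(S + 22\right) + 2 S\right) A + \left(-2 + 14\right)^{2} = \left(\left(22 + S\right) + 2 S\right) A + 12^{2} = \left(22 + 3 S\right) A + 144 = A \left(22 + 3 S\right) + 144 = 144 + A \left(22 + 3 S\right)$)
$\frac{1}{\frac{1}{-974913 - 361360} + v{\left(461,388 \right)}} = \frac{1}{\frac{1}{-974913 - 361360} + \left(144 + 388 \left(22 + 3 \cdot 461\right)\right)} = \frac{1}{\frac{1}{-1336273} + \left(144 + 388 \left(22 + 1383\right)\right)} = \frac{1}{- \frac{1}{1336273} + \left(144 + 388 \cdot 1405\right)} = \frac{1}{- \frac{1}{1336273} + \left(144 + 545140\right)} = \frac{1}{- \frac{1}{1336273} + 545284} = \frac{1}{\frac{728648286531}{1336273}} = \frac{1336273}{728648286531}$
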